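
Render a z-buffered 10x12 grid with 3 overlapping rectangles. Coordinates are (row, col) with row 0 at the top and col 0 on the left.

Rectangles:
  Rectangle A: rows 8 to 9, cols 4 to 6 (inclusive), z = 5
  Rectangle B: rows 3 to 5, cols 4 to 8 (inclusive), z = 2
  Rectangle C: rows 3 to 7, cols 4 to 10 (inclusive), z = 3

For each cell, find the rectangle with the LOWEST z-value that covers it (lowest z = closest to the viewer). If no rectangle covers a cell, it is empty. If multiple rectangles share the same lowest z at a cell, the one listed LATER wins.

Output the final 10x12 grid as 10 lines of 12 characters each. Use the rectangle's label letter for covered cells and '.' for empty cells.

............
............
............
....BBBBBCC.
....BBBBBCC.
....BBBBBCC.
....CCCCCCC.
....CCCCCCC.
....AAA.....
....AAA.....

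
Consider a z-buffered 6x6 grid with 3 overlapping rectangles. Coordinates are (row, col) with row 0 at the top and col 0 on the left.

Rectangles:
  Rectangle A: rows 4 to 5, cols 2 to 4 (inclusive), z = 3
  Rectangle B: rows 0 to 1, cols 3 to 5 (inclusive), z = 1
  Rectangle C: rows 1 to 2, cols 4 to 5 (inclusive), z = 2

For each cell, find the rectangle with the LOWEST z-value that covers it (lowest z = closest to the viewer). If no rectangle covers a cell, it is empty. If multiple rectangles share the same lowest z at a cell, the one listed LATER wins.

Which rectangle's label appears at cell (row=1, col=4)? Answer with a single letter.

Check cell (1,4):
  A: rows 4-5 cols 2-4 -> outside (row miss)
  B: rows 0-1 cols 3-5 z=1 -> covers; best now B (z=1)
  C: rows 1-2 cols 4-5 z=2 -> covers; best now B (z=1)
Winner: B at z=1

Answer: B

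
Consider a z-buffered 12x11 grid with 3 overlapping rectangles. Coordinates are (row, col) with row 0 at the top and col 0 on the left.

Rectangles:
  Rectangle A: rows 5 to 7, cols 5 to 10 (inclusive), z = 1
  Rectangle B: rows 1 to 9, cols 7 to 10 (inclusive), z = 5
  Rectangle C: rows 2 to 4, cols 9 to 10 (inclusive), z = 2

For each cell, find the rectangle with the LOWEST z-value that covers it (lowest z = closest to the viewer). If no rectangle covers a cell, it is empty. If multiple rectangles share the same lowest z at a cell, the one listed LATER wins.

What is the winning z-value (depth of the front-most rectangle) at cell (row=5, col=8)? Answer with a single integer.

Check cell (5,8):
  A: rows 5-7 cols 5-10 z=1 -> covers; best now A (z=1)
  B: rows 1-9 cols 7-10 z=5 -> covers; best now A (z=1)
  C: rows 2-4 cols 9-10 -> outside (row miss)
Winner: A at z=1

Answer: 1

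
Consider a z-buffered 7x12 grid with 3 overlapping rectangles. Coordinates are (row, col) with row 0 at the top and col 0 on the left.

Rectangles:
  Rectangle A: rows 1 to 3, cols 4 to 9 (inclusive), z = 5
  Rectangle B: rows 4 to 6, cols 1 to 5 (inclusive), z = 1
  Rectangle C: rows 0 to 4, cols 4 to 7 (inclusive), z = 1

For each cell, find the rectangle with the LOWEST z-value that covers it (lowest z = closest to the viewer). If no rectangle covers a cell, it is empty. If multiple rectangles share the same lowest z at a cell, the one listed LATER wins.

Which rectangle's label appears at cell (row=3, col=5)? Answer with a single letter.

Answer: C

Derivation:
Check cell (3,5):
  A: rows 1-3 cols 4-9 z=5 -> covers; best now A (z=5)
  B: rows 4-6 cols 1-5 -> outside (row miss)
  C: rows 0-4 cols 4-7 z=1 -> covers; best now C (z=1)
Winner: C at z=1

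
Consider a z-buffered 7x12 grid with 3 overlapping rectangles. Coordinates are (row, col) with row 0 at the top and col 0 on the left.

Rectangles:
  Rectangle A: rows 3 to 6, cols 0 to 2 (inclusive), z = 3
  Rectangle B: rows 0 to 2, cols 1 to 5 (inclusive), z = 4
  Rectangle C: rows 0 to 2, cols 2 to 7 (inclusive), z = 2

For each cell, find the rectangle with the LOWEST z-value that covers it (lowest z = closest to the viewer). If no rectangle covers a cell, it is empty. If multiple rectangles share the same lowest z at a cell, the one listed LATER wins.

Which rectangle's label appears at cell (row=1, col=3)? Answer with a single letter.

Check cell (1,3):
  A: rows 3-6 cols 0-2 -> outside (row miss)
  B: rows 0-2 cols 1-5 z=4 -> covers; best now B (z=4)
  C: rows 0-2 cols 2-7 z=2 -> covers; best now C (z=2)
Winner: C at z=2

Answer: C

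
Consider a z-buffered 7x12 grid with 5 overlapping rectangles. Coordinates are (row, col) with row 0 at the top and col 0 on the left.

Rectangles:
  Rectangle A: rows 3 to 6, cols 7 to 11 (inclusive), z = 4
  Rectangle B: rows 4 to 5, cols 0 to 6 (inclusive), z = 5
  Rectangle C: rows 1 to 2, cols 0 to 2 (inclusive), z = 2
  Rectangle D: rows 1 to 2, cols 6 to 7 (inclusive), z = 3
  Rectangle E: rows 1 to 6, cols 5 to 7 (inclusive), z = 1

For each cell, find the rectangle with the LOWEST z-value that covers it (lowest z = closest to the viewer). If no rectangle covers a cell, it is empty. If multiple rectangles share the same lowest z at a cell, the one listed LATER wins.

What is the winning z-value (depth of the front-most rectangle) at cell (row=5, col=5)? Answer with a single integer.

Check cell (5,5):
  A: rows 3-6 cols 7-11 -> outside (col miss)
  B: rows 4-5 cols 0-6 z=5 -> covers; best now B (z=5)
  C: rows 1-2 cols 0-2 -> outside (row miss)
  D: rows 1-2 cols 6-7 -> outside (row miss)
  E: rows 1-6 cols 5-7 z=1 -> covers; best now E (z=1)
Winner: E at z=1

Answer: 1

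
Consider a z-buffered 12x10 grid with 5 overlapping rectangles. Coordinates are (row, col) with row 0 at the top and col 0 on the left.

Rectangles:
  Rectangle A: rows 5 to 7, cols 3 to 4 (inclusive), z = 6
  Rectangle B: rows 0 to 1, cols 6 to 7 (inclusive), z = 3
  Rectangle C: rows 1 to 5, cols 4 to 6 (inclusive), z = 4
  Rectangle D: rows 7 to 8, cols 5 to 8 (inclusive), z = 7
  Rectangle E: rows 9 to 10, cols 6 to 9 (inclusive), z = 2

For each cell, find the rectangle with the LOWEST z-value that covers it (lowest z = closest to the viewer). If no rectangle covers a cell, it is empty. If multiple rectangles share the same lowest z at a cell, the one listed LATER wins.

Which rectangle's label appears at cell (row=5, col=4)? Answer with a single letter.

Check cell (5,4):
  A: rows 5-7 cols 3-4 z=6 -> covers; best now A (z=6)
  B: rows 0-1 cols 6-7 -> outside (row miss)
  C: rows 1-5 cols 4-6 z=4 -> covers; best now C (z=4)
  D: rows 7-8 cols 5-8 -> outside (row miss)
  E: rows 9-10 cols 6-9 -> outside (row miss)
Winner: C at z=4

Answer: C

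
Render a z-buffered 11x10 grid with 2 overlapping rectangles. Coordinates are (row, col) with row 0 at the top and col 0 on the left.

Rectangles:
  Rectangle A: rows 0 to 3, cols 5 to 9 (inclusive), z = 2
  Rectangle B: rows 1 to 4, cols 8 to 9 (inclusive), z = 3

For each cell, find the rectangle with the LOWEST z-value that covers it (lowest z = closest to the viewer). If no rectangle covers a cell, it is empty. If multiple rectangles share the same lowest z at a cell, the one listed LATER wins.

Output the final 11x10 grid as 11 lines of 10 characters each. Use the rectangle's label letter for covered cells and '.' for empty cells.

.....AAAAA
.....AAAAA
.....AAAAA
.....AAAAA
........BB
..........
..........
..........
..........
..........
..........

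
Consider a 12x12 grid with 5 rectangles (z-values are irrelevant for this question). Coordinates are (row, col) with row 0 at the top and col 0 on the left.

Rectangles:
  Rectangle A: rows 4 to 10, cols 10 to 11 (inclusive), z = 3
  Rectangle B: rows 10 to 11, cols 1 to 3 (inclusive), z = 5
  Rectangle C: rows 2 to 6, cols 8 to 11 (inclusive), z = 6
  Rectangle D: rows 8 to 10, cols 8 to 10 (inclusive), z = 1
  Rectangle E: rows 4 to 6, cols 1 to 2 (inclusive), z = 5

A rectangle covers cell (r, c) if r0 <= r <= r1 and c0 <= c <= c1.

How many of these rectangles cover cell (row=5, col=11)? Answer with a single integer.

Answer: 2

Derivation:
Check cell (5,11):
  A: rows 4-10 cols 10-11 -> covers
  B: rows 10-11 cols 1-3 -> outside (row miss)
  C: rows 2-6 cols 8-11 -> covers
  D: rows 8-10 cols 8-10 -> outside (row miss)
  E: rows 4-6 cols 1-2 -> outside (col miss)
Count covering = 2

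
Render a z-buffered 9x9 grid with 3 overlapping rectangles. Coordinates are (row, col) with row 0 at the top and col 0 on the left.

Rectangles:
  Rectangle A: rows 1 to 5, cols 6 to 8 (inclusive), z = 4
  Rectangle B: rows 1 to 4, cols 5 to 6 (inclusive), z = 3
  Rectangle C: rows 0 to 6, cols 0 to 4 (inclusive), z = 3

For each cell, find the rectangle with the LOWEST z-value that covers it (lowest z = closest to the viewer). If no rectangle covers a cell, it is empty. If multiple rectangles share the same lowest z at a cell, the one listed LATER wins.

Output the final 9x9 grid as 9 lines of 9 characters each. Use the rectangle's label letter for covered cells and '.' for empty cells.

CCCCC....
CCCCCBBAA
CCCCCBBAA
CCCCCBBAA
CCCCCBBAA
CCCCC.AAA
CCCCC....
.........
.........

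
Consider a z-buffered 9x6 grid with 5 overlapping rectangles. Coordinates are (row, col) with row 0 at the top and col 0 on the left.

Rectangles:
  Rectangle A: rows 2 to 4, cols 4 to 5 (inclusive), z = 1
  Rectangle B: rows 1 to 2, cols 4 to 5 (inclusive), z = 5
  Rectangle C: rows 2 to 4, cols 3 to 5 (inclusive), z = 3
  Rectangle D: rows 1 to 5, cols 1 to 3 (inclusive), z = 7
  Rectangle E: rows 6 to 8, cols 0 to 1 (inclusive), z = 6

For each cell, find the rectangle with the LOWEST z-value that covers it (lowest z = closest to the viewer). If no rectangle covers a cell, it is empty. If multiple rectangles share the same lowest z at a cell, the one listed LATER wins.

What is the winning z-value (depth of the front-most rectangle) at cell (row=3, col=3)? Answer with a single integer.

Answer: 3

Derivation:
Check cell (3,3):
  A: rows 2-4 cols 4-5 -> outside (col miss)
  B: rows 1-2 cols 4-5 -> outside (row miss)
  C: rows 2-4 cols 3-5 z=3 -> covers; best now C (z=3)
  D: rows 1-5 cols 1-3 z=7 -> covers; best now C (z=3)
  E: rows 6-8 cols 0-1 -> outside (row miss)
Winner: C at z=3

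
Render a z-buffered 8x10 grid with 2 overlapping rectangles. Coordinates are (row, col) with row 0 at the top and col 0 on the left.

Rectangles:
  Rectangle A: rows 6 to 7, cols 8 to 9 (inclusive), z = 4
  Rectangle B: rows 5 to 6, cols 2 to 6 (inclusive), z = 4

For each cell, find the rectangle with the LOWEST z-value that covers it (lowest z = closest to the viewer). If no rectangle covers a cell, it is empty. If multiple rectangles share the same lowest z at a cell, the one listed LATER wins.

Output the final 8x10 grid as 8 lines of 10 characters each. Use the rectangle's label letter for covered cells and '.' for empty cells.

..........
..........
..........
..........
..........
..BBBBB...
..BBBBB.AA
........AA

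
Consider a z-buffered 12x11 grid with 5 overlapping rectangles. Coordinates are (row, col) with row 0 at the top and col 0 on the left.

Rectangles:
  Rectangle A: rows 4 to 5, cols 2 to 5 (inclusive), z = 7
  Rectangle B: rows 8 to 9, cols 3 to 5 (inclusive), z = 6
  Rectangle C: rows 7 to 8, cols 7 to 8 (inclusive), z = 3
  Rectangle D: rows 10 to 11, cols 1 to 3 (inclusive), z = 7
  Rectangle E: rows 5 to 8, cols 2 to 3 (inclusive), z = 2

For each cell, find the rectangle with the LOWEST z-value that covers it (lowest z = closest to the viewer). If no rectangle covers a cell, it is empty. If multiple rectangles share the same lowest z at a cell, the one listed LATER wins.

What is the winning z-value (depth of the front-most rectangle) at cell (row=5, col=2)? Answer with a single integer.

Answer: 2

Derivation:
Check cell (5,2):
  A: rows 4-5 cols 2-5 z=7 -> covers; best now A (z=7)
  B: rows 8-9 cols 3-5 -> outside (row miss)
  C: rows 7-8 cols 7-8 -> outside (row miss)
  D: rows 10-11 cols 1-3 -> outside (row miss)
  E: rows 5-8 cols 2-3 z=2 -> covers; best now E (z=2)
Winner: E at z=2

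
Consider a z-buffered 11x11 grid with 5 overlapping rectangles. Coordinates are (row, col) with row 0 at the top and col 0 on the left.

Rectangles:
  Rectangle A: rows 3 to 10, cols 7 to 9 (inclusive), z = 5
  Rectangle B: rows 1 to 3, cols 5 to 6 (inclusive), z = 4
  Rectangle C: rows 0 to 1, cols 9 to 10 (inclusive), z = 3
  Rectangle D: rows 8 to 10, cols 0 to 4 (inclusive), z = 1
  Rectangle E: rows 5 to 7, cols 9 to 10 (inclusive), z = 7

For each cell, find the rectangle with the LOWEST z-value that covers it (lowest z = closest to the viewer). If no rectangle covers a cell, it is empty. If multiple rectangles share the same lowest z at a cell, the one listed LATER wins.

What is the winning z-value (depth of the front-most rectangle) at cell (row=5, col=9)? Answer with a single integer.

Check cell (5,9):
  A: rows 3-10 cols 7-9 z=5 -> covers; best now A (z=5)
  B: rows 1-3 cols 5-6 -> outside (row miss)
  C: rows 0-1 cols 9-10 -> outside (row miss)
  D: rows 8-10 cols 0-4 -> outside (row miss)
  E: rows 5-7 cols 9-10 z=7 -> covers; best now A (z=5)
Winner: A at z=5

Answer: 5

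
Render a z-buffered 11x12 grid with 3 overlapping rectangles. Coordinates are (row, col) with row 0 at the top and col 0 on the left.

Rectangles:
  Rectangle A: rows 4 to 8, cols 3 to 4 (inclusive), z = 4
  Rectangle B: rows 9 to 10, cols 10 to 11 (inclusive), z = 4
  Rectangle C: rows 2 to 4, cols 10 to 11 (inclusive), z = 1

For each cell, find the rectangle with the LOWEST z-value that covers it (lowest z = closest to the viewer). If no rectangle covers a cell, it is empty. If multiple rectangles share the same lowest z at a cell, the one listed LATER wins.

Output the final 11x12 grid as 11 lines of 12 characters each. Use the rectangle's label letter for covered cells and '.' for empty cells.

............
............
..........CC
..........CC
...AA.....CC
...AA.......
...AA.......
...AA.......
...AA.......
..........BB
..........BB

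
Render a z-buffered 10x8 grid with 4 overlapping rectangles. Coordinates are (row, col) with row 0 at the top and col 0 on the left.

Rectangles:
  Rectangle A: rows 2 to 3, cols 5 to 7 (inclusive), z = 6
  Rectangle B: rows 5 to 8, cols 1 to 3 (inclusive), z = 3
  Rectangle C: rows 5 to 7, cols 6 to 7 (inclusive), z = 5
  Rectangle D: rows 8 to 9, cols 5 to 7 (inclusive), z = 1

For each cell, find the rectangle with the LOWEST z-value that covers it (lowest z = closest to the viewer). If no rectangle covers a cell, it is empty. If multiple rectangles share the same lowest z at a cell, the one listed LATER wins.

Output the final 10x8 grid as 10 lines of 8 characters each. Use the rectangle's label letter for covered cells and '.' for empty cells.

........
........
.....AAA
.....AAA
........
.BBB..CC
.BBB..CC
.BBB..CC
.BBB.DDD
.....DDD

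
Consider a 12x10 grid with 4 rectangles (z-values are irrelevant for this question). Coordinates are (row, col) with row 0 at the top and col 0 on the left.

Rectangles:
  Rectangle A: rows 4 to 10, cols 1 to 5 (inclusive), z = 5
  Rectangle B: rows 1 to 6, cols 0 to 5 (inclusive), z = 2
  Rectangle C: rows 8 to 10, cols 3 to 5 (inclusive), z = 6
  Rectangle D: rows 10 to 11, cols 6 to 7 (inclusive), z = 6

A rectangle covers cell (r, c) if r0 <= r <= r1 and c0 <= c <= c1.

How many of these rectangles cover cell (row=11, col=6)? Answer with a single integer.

Check cell (11,6):
  A: rows 4-10 cols 1-5 -> outside (row miss)
  B: rows 1-6 cols 0-5 -> outside (row miss)
  C: rows 8-10 cols 3-5 -> outside (row miss)
  D: rows 10-11 cols 6-7 -> covers
Count covering = 1

Answer: 1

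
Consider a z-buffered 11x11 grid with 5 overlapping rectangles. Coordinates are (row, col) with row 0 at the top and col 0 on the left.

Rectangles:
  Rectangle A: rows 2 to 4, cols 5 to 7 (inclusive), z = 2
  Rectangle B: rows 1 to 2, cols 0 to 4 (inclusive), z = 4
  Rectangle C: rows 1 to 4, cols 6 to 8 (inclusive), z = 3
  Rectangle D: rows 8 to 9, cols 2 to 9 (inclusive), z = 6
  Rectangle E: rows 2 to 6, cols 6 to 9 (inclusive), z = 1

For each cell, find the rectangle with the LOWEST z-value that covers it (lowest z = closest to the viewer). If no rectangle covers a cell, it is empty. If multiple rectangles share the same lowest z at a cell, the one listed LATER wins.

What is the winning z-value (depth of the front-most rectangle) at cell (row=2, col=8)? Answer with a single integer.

Check cell (2,8):
  A: rows 2-4 cols 5-7 -> outside (col miss)
  B: rows 1-2 cols 0-4 -> outside (col miss)
  C: rows 1-4 cols 6-8 z=3 -> covers; best now C (z=3)
  D: rows 8-9 cols 2-9 -> outside (row miss)
  E: rows 2-6 cols 6-9 z=1 -> covers; best now E (z=1)
Winner: E at z=1

Answer: 1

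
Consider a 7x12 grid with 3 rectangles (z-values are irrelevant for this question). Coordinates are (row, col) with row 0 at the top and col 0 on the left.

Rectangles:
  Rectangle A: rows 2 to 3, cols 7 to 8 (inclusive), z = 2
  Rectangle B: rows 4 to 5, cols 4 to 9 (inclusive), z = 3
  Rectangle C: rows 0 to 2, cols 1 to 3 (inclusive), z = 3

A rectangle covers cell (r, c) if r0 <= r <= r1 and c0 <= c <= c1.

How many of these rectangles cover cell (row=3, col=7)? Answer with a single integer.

Check cell (3,7):
  A: rows 2-3 cols 7-8 -> covers
  B: rows 4-5 cols 4-9 -> outside (row miss)
  C: rows 0-2 cols 1-3 -> outside (row miss)
Count covering = 1

Answer: 1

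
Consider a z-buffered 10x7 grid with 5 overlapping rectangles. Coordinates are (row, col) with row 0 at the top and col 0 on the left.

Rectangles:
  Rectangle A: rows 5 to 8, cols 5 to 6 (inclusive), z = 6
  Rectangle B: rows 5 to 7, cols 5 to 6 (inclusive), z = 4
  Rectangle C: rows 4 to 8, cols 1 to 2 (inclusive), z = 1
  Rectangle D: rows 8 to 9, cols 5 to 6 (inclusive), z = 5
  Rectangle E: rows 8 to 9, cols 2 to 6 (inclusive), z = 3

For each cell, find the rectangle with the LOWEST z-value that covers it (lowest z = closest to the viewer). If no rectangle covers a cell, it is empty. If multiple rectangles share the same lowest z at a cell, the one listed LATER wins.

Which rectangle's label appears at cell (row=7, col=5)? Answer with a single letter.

Check cell (7,5):
  A: rows 5-8 cols 5-6 z=6 -> covers; best now A (z=6)
  B: rows 5-7 cols 5-6 z=4 -> covers; best now B (z=4)
  C: rows 4-8 cols 1-2 -> outside (col miss)
  D: rows 8-9 cols 5-6 -> outside (row miss)
  E: rows 8-9 cols 2-6 -> outside (row miss)
Winner: B at z=4

Answer: B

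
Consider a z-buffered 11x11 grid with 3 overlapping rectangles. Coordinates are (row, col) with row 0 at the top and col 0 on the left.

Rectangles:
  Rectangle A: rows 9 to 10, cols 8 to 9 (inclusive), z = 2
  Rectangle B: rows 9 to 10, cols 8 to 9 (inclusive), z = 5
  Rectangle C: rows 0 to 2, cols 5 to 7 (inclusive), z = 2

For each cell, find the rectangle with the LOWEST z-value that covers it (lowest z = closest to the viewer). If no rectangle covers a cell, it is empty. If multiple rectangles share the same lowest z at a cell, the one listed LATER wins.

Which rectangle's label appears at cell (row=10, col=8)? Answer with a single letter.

Check cell (10,8):
  A: rows 9-10 cols 8-9 z=2 -> covers; best now A (z=2)
  B: rows 9-10 cols 8-9 z=5 -> covers; best now A (z=2)
  C: rows 0-2 cols 5-7 -> outside (row miss)
Winner: A at z=2

Answer: A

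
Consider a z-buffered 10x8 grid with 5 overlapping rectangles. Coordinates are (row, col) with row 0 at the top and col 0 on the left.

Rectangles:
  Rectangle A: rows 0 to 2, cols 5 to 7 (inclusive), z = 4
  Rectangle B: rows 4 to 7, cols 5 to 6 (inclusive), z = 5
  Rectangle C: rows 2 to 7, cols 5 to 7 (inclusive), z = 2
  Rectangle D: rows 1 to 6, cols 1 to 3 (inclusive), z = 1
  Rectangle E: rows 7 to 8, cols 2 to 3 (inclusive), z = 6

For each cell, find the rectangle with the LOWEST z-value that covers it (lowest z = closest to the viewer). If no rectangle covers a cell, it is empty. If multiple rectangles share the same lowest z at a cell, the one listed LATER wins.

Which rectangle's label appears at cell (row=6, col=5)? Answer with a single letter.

Answer: C

Derivation:
Check cell (6,5):
  A: rows 0-2 cols 5-7 -> outside (row miss)
  B: rows 4-7 cols 5-6 z=5 -> covers; best now B (z=5)
  C: rows 2-7 cols 5-7 z=2 -> covers; best now C (z=2)
  D: rows 1-6 cols 1-3 -> outside (col miss)
  E: rows 7-8 cols 2-3 -> outside (row miss)
Winner: C at z=2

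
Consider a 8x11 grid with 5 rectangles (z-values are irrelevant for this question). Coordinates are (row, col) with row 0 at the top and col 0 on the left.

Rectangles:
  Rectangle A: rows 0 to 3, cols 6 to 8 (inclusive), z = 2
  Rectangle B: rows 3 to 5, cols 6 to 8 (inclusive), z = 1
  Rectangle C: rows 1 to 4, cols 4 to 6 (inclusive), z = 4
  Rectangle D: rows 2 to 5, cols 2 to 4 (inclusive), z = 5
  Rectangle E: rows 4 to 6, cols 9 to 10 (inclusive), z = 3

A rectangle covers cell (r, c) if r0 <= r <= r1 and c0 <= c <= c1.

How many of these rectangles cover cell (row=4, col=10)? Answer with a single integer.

Check cell (4,10):
  A: rows 0-3 cols 6-8 -> outside (row miss)
  B: rows 3-5 cols 6-8 -> outside (col miss)
  C: rows 1-4 cols 4-6 -> outside (col miss)
  D: rows 2-5 cols 2-4 -> outside (col miss)
  E: rows 4-6 cols 9-10 -> covers
Count covering = 1

Answer: 1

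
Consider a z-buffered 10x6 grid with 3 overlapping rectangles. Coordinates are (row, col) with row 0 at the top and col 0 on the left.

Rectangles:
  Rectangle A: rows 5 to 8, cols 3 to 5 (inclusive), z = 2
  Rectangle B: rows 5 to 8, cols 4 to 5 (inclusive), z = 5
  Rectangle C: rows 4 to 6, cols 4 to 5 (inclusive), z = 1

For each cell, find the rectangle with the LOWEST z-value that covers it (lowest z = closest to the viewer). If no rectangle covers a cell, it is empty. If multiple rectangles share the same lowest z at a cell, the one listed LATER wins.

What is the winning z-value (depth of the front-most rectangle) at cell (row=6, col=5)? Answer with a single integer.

Answer: 1

Derivation:
Check cell (6,5):
  A: rows 5-8 cols 3-5 z=2 -> covers; best now A (z=2)
  B: rows 5-8 cols 4-5 z=5 -> covers; best now A (z=2)
  C: rows 4-6 cols 4-5 z=1 -> covers; best now C (z=1)
Winner: C at z=1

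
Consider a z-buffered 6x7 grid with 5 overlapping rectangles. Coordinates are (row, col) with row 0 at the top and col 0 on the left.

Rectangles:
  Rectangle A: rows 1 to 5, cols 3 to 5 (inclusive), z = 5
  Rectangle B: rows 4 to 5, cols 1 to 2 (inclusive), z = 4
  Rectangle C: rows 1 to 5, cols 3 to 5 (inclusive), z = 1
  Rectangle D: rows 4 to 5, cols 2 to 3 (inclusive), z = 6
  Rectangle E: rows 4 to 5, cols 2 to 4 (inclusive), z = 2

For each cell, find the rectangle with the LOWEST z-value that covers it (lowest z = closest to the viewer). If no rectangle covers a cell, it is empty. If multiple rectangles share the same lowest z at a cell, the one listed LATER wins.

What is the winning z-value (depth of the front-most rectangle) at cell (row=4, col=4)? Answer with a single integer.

Check cell (4,4):
  A: rows 1-5 cols 3-5 z=5 -> covers; best now A (z=5)
  B: rows 4-5 cols 1-2 -> outside (col miss)
  C: rows 1-5 cols 3-5 z=1 -> covers; best now C (z=1)
  D: rows 4-5 cols 2-3 -> outside (col miss)
  E: rows 4-5 cols 2-4 z=2 -> covers; best now C (z=1)
Winner: C at z=1

Answer: 1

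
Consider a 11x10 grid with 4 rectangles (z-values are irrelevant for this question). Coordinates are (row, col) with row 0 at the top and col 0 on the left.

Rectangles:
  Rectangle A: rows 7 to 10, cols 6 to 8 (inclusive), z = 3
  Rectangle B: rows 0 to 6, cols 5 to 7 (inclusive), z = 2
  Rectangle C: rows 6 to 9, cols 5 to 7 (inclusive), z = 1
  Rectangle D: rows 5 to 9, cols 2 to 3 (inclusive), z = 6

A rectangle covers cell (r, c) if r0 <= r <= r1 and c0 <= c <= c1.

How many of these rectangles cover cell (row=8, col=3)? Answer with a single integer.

Check cell (8,3):
  A: rows 7-10 cols 6-8 -> outside (col miss)
  B: rows 0-6 cols 5-7 -> outside (row miss)
  C: rows 6-9 cols 5-7 -> outside (col miss)
  D: rows 5-9 cols 2-3 -> covers
Count covering = 1

Answer: 1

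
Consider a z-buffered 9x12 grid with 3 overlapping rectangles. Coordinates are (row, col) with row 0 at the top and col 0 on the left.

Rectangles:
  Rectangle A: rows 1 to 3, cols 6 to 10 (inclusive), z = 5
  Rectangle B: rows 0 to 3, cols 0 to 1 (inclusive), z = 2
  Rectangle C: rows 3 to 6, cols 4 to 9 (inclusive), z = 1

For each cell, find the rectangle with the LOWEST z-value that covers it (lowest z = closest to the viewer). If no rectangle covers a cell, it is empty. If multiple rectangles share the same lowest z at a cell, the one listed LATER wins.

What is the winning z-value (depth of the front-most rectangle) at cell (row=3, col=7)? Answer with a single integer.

Answer: 1

Derivation:
Check cell (3,7):
  A: rows 1-3 cols 6-10 z=5 -> covers; best now A (z=5)
  B: rows 0-3 cols 0-1 -> outside (col miss)
  C: rows 3-6 cols 4-9 z=1 -> covers; best now C (z=1)
Winner: C at z=1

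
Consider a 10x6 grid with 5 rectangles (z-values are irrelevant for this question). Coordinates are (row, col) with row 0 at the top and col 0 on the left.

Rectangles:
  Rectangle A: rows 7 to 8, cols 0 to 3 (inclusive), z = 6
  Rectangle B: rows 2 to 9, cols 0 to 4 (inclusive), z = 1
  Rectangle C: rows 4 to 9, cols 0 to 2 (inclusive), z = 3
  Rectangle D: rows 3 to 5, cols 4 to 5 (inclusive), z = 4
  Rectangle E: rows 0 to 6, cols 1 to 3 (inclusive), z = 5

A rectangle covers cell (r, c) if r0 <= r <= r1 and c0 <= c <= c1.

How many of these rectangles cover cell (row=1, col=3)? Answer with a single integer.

Check cell (1,3):
  A: rows 7-8 cols 0-3 -> outside (row miss)
  B: rows 2-9 cols 0-4 -> outside (row miss)
  C: rows 4-9 cols 0-2 -> outside (row miss)
  D: rows 3-5 cols 4-5 -> outside (row miss)
  E: rows 0-6 cols 1-3 -> covers
Count covering = 1

Answer: 1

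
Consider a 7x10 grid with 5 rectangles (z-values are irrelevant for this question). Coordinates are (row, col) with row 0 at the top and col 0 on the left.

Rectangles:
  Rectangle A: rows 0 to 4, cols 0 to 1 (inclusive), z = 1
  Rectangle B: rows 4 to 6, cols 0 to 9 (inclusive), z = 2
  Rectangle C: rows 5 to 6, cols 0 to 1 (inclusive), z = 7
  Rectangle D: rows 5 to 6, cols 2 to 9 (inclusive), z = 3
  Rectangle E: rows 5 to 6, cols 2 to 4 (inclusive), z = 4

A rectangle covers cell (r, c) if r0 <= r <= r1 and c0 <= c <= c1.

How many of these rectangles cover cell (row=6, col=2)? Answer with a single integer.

Answer: 3

Derivation:
Check cell (6,2):
  A: rows 0-4 cols 0-1 -> outside (row miss)
  B: rows 4-6 cols 0-9 -> covers
  C: rows 5-6 cols 0-1 -> outside (col miss)
  D: rows 5-6 cols 2-9 -> covers
  E: rows 5-6 cols 2-4 -> covers
Count covering = 3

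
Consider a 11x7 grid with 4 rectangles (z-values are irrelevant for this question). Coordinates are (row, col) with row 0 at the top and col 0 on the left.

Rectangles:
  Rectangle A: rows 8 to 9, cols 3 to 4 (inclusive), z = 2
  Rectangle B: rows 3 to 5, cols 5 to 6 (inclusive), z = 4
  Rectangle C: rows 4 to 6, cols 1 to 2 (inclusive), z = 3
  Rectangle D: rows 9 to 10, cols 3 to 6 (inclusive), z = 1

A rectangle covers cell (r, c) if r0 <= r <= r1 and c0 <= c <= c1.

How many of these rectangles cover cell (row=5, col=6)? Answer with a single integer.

Check cell (5,6):
  A: rows 8-9 cols 3-4 -> outside (row miss)
  B: rows 3-5 cols 5-6 -> covers
  C: rows 4-6 cols 1-2 -> outside (col miss)
  D: rows 9-10 cols 3-6 -> outside (row miss)
Count covering = 1

Answer: 1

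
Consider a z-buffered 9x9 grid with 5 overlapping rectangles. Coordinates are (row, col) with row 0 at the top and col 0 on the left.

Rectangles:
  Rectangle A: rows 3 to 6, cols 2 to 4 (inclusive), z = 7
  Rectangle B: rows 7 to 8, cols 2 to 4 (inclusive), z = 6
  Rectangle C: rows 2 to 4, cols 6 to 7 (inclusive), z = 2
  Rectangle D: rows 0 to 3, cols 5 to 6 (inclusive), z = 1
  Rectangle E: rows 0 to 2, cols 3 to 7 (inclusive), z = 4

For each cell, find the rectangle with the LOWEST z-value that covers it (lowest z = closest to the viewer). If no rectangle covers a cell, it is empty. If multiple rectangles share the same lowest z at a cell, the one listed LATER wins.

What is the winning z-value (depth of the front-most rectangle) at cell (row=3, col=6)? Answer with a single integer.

Check cell (3,6):
  A: rows 3-6 cols 2-4 -> outside (col miss)
  B: rows 7-8 cols 2-4 -> outside (row miss)
  C: rows 2-4 cols 6-7 z=2 -> covers; best now C (z=2)
  D: rows 0-3 cols 5-6 z=1 -> covers; best now D (z=1)
  E: rows 0-2 cols 3-7 -> outside (row miss)
Winner: D at z=1

Answer: 1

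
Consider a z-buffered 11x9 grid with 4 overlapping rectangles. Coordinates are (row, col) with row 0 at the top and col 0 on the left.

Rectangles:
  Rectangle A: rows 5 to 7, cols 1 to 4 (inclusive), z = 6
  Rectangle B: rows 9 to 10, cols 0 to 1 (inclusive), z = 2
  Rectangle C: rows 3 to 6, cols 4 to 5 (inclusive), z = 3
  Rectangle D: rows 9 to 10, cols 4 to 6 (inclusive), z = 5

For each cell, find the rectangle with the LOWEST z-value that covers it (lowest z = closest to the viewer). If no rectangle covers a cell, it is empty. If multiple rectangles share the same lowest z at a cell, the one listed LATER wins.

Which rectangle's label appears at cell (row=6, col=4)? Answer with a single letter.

Answer: C

Derivation:
Check cell (6,4):
  A: rows 5-7 cols 1-4 z=6 -> covers; best now A (z=6)
  B: rows 9-10 cols 0-1 -> outside (row miss)
  C: rows 3-6 cols 4-5 z=3 -> covers; best now C (z=3)
  D: rows 9-10 cols 4-6 -> outside (row miss)
Winner: C at z=3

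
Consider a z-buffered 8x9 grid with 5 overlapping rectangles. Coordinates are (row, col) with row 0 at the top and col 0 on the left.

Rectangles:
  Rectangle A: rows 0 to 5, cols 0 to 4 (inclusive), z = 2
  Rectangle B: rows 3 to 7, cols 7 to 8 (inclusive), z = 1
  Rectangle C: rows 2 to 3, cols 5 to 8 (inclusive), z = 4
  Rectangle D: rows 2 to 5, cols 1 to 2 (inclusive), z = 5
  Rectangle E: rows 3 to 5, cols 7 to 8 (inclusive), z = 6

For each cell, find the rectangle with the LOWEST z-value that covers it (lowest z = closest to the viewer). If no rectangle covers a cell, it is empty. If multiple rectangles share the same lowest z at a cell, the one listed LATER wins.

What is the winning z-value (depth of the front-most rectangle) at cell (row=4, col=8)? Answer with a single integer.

Answer: 1

Derivation:
Check cell (4,8):
  A: rows 0-5 cols 0-4 -> outside (col miss)
  B: rows 3-7 cols 7-8 z=1 -> covers; best now B (z=1)
  C: rows 2-3 cols 5-8 -> outside (row miss)
  D: rows 2-5 cols 1-2 -> outside (col miss)
  E: rows 3-5 cols 7-8 z=6 -> covers; best now B (z=1)
Winner: B at z=1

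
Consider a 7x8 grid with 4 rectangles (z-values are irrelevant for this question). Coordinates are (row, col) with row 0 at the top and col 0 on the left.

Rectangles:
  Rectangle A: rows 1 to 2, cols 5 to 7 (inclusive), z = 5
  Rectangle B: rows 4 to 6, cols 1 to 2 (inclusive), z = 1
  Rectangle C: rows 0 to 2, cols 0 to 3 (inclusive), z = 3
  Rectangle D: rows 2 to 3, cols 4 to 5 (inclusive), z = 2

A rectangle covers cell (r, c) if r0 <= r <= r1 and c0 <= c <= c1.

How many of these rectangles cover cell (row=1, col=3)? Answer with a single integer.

Answer: 1

Derivation:
Check cell (1,3):
  A: rows 1-2 cols 5-7 -> outside (col miss)
  B: rows 4-6 cols 1-2 -> outside (row miss)
  C: rows 0-2 cols 0-3 -> covers
  D: rows 2-3 cols 4-5 -> outside (row miss)
Count covering = 1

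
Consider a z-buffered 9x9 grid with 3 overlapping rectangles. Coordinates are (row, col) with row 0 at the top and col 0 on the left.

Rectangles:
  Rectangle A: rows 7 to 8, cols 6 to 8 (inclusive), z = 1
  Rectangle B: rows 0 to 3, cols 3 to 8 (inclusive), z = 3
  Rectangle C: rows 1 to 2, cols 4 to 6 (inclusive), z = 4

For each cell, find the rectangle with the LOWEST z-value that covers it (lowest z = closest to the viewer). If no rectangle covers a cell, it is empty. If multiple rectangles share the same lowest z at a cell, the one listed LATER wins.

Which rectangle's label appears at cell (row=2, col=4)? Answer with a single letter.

Check cell (2,4):
  A: rows 7-8 cols 6-8 -> outside (row miss)
  B: rows 0-3 cols 3-8 z=3 -> covers; best now B (z=3)
  C: rows 1-2 cols 4-6 z=4 -> covers; best now B (z=3)
Winner: B at z=3

Answer: B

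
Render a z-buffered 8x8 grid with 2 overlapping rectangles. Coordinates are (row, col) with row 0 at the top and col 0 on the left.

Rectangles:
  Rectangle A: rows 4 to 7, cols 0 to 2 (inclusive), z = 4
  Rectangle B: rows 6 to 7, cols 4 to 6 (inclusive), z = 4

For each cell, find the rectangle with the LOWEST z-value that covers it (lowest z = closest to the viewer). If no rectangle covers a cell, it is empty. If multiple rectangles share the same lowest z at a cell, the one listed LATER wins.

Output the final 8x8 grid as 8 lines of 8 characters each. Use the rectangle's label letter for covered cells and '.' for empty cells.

........
........
........
........
AAA.....
AAA.....
AAA.BBB.
AAA.BBB.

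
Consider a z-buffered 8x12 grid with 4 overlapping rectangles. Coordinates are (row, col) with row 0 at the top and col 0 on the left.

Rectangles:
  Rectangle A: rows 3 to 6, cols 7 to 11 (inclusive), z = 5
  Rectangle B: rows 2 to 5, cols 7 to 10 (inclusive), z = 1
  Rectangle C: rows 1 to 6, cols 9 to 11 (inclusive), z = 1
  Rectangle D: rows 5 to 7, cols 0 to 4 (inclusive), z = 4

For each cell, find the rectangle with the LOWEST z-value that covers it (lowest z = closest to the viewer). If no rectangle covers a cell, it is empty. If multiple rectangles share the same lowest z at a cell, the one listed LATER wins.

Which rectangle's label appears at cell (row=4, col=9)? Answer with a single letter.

Check cell (4,9):
  A: rows 3-6 cols 7-11 z=5 -> covers; best now A (z=5)
  B: rows 2-5 cols 7-10 z=1 -> covers; best now B (z=1)
  C: rows 1-6 cols 9-11 z=1 -> covers; best now C (z=1)
  D: rows 5-7 cols 0-4 -> outside (row miss)
Winner: C at z=1

Answer: C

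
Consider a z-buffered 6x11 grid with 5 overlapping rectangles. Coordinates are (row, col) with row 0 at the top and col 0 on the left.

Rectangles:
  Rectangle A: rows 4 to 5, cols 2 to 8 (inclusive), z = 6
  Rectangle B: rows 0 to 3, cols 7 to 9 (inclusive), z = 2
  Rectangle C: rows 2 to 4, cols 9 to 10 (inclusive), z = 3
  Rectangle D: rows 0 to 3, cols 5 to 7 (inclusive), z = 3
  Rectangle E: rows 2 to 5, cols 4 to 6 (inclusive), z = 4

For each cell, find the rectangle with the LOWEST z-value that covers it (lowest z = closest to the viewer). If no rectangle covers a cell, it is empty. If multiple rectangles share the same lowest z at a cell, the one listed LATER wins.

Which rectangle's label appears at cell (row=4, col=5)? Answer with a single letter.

Check cell (4,5):
  A: rows 4-5 cols 2-8 z=6 -> covers; best now A (z=6)
  B: rows 0-3 cols 7-9 -> outside (row miss)
  C: rows 2-4 cols 9-10 -> outside (col miss)
  D: rows 0-3 cols 5-7 -> outside (row miss)
  E: rows 2-5 cols 4-6 z=4 -> covers; best now E (z=4)
Winner: E at z=4

Answer: E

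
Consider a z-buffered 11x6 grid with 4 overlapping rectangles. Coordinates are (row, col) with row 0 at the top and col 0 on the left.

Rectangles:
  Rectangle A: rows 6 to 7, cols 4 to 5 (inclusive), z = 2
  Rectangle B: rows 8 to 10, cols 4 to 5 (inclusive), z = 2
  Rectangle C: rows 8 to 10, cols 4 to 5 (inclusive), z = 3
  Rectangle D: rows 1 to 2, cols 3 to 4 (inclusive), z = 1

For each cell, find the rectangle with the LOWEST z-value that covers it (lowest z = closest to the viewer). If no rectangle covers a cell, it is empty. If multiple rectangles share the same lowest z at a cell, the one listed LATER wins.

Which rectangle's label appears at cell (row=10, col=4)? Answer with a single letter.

Check cell (10,4):
  A: rows 6-7 cols 4-5 -> outside (row miss)
  B: rows 8-10 cols 4-5 z=2 -> covers; best now B (z=2)
  C: rows 8-10 cols 4-5 z=3 -> covers; best now B (z=2)
  D: rows 1-2 cols 3-4 -> outside (row miss)
Winner: B at z=2

Answer: B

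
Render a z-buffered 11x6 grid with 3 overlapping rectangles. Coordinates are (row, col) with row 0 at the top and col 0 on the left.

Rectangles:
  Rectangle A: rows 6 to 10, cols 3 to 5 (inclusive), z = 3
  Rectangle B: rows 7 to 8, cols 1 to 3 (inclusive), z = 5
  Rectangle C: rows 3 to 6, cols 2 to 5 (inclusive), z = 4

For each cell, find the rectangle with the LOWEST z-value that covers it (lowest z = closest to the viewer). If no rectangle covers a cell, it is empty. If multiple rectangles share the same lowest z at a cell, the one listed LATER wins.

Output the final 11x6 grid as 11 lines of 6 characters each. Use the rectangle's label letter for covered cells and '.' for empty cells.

......
......
......
..CCCC
..CCCC
..CCCC
..CAAA
.BBAAA
.BBAAA
...AAA
...AAA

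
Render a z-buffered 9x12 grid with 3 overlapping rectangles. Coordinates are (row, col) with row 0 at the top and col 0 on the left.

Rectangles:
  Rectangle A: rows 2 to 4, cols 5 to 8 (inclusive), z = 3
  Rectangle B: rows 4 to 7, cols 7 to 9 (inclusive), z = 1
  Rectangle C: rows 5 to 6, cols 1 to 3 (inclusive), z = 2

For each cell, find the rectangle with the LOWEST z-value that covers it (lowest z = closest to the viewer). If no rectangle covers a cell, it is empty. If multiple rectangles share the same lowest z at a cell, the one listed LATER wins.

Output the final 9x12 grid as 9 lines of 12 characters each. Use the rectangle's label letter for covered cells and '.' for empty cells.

............
............
.....AAAA...
.....AAAA...
.....AABBB..
.CCC...BBB..
.CCC...BBB..
.......BBB..
............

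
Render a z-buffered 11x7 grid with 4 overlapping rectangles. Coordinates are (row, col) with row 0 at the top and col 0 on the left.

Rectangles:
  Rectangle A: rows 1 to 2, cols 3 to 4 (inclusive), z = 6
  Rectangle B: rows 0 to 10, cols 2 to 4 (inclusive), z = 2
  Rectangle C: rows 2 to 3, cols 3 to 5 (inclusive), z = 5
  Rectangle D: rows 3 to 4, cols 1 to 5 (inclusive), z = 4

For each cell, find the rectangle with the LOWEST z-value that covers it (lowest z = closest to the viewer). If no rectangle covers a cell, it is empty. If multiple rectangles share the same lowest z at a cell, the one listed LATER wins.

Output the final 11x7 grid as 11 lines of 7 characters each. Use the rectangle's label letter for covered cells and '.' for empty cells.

..BBB..
..BBB..
..BBBC.
.DBBBD.
.DBBBD.
..BBB..
..BBB..
..BBB..
..BBB..
..BBB..
..BBB..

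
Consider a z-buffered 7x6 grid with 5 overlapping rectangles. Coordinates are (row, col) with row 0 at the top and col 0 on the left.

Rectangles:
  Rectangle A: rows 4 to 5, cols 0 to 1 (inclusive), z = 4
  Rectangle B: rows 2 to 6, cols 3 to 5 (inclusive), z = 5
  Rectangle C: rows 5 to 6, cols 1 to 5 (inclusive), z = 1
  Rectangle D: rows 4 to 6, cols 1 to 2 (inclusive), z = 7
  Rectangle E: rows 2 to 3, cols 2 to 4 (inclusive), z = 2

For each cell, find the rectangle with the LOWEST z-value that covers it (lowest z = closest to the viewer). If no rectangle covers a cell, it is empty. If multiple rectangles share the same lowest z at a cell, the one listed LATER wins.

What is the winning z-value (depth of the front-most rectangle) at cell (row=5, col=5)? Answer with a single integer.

Answer: 1

Derivation:
Check cell (5,5):
  A: rows 4-5 cols 0-1 -> outside (col miss)
  B: rows 2-6 cols 3-5 z=5 -> covers; best now B (z=5)
  C: rows 5-6 cols 1-5 z=1 -> covers; best now C (z=1)
  D: rows 4-6 cols 1-2 -> outside (col miss)
  E: rows 2-3 cols 2-4 -> outside (row miss)
Winner: C at z=1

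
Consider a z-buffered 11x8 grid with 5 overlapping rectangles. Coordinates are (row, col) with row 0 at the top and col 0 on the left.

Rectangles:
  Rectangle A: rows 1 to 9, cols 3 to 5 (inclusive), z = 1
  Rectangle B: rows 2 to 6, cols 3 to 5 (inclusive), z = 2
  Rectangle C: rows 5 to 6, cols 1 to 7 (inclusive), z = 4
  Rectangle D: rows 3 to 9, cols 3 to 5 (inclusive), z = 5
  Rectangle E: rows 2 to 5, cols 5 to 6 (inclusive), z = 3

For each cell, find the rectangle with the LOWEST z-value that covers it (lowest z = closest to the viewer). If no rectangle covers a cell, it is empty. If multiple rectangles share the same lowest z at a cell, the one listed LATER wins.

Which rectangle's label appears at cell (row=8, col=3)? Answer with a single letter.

Answer: A

Derivation:
Check cell (8,3):
  A: rows 1-9 cols 3-5 z=1 -> covers; best now A (z=1)
  B: rows 2-6 cols 3-5 -> outside (row miss)
  C: rows 5-6 cols 1-7 -> outside (row miss)
  D: rows 3-9 cols 3-5 z=5 -> covers; best now A (z=1)
  E: rows 2-5 cols 5-6 -> outside (row miss)
Winner: A at z=1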